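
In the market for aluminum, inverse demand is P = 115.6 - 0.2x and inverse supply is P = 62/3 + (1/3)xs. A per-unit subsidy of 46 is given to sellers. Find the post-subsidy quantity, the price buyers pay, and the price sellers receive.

Pre-subsidy: 115.6 - 0.2x = 62/3 + (1/3)x gives x* = 178 and P* = 80.
With the subsidy, sellers receive Ps = Pb + 46 for each unit, where Pb is the price buyers pay.
On the curves, Pb = 115.6 - 0.2x and Ps = 62/3 + (1/3)x; the wedge Ps − Pb = 46 gives 62/3 + (1/3)x − (115.6 - 0.2x) = 46, so x' = 264.25.
Then Pb = 115.6 − 0.2·264.25 = 62.75 and Ps = 62/3 + (1/3)·264.25 = 108.75.

x' = 264.25; buyers pay 62.75; sellers receive 108.75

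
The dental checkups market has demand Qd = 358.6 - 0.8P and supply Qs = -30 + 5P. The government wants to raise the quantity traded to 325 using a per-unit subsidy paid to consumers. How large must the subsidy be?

At Q = 325, invert demand for the buyer price: Pb = (358.6 − 325)/0.8 = 42; invert supply for the seller price: Ps = (325 − (-30))/5 = 71.
The subsidy must fill the gap: s = Ps − Pb = 71 − 42 = 29.

Required subsidy s = 29 per unit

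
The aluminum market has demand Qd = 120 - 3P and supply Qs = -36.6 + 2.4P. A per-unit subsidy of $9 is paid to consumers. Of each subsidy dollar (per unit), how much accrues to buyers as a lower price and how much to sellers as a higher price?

Buyers gain $4 per unit; sellers gain $5 per unit

Pre-subsidy: 120 - 3P = -36.6 + 2.4P gives P* = 29, Q* = 33.
With the rebate, buyers effectively pay Pb = Ps − 9, where Ps is the price sellers receive.
Demand in terms of Ps becomes Qd = 120 − 3(Ps − 9) = 147 - 3Ps. Setting this equal to supply: 147 - 3Ps = -36.6 + 2.4Ps, so Ps = 34.
Buyers pay Pb = 34 − 9 = 25; Q' = -36.6 + 2.4·34 = 45.
Buyers' price falls by P* − Pb = 29 − 25 = 4; sellers' price rises by Ps − P* = 34 − 29 = 5.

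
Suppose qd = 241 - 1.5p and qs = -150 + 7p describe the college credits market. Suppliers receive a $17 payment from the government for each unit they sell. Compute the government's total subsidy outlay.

Pre-subsidy: 241 - 1.5p = -150 + 7p gives p* = 46, q* = 172.
With the subsidy, sellers receive ps = pb + 17 for each unit, where pb is the price buyers pay.
Supply in terms of pb becomes qs = -150 + 7(pb + 17) = -31 + 7pb. Setting this equal to demand: 241 - 1.5pb = -31 + 7pb, so pb = 32.
Sellers receive ps = 32 + 17 = 49; q' = 241 − 1.5·32 = 193.
Government outlay = subsidy × quantity = 17 × 193 = 3281.

Government cost = $3281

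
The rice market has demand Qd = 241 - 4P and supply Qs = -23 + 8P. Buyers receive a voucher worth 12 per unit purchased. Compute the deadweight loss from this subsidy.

Deadweight loss = 192

Pre-subsidy: 241 - 4P = -23 + 8P gives P* = 22, Q* = 153.
With the rebate, buyers effectively pay Pb = Ps − 12, where Ps is the price sellers receive.
Demand in terms of Ps becomes Qd = 241 − 4(Ps − 12) = 289 - 4Ps. Setting this equal to supply: 289 - 4Ps = -23 + 8Ps, so Ps = 26.
Buyers pay Pb = 26 − 12 = 14; Q' = -23 + 8·26 = 185.
The subsidy expands output by 185 − 153 = 32 past the efficient level; on those units the gap between marginal cost and willingness to pay runs from 0 up to 12.
DWL = ½ × 12 × 32 = 192.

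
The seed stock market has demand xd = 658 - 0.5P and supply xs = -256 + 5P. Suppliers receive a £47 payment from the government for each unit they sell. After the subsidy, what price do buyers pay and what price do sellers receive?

Buyers pay 1358/11; sellers receive 1875/11

Pre-subsidy: 658 - 0.5P = -256 + 5P gives P* = 1828/11, x* = 6324/11.
With the subsidy, sellers receive Ps = Pb + 47 for each unit, where Pb is the price buyers pay.
Supply in terms of Pb becomes xs = -256 + 5(Pb + 47) = -21 + 5Pb. Setting this equal to demand: 658 - 0.5Pb = -21 + 5Pb, so Pb = 1358/11.
Sellers receive Ps = 1358/11 + 47 = 1875/11; x' = 658 − 0.5·(1358/11) = 6559/11.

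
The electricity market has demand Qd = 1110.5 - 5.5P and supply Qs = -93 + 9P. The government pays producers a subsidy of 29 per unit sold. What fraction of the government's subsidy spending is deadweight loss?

Pre-subsidy: 1110.5 - 5.5P = -93 + 9P gives P* = 83, Q* = 654.
With the subsidy, sellers receive Ps = Pb + 29 for each unit, where Pb is the price buyers pay.
Supply in terms of Pb becomes Qs = -93 + 9(Pb + 29) = 168 + 9Pb. Setting this equal to demand: 1110.5 - 5.5Pb = 168 + 9Pb, so Pb = 65.
Sellers receive Ps = 65 + 29 = 94; Q' = 1110.5 − 5.5·65 = 753.
ΔCS = ½(654 + 753)(83 − 65) = 12663; ΔPS = ½(654 + 753)(94 − 83) = 7738.5.
Government spending = 29 × 753 = 21837.
DWL = ½ × 29 × (753 − 654) = 1435.5; fraction = 1435.5 / 21837 = 33/502.

DWL / government spending = 33/502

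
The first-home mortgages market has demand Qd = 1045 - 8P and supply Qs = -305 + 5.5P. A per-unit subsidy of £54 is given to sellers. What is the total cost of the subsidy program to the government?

Government cost = £22734

Pre-subsidy: 1045 - 8P = -305 + 5.5P gives P* = 100, Q* = 245.
With the subsidy, sellers receive Ps = Pb + 54 for each unit, where Pb is the price buyers pay.
Supply in terms of Pb becomes Qs = -305 + 5.5(Pb + 54) = -8 + 5.5Pb. Setting this equal to demand: 1045 - 8Pb = -8 + 5.5Pb, so Pb = 78.
Sellers receive Ps = 78 + 54 = 132; Q' = 1045 − 8·78 = 421.
Government outlay = subsidy × quantity = 54 × 421 = 22734.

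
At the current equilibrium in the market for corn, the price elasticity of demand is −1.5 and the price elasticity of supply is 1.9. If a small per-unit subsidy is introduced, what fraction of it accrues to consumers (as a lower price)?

For a small subsidy around the equilibrium, the benefit split depends on the relative slopes, which at a point are proportional to the elasticities.
Buyer share = εs/(εs + |εd|) = 1.9/(1.9 + 1.5) = 19/34; seller share = |εd|/(εs + |εd|) = 15/34.

Consumer share = 19/34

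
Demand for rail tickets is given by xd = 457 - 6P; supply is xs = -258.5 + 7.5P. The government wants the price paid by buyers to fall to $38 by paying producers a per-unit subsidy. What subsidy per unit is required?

Required subsidy s = $27 per unit

At a buyer price of 38, quantity demanded is 457 − 6·38 = 229.
Sellers supply 229 only when they receive Ps with -258.5 + 7.5·Ps = 229, i.e. Ps = 65.
s = Ps − Pb = 65 − 38 = 27.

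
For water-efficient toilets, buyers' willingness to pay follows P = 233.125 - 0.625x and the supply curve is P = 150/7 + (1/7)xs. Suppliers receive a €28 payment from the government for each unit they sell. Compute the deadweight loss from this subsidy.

Pre-subsidy: 233.125 - 0.625x = 150/7 + (1/7)x gives x* = 11855/43 and P* = 2615/43.
With the subsidy, sellers receive Ps = Pb + 28 for each unit, where Pb is the price buyers pay.
On the curves, Pb = 233.125 - 0.625x and Ps = 150/7 + (1/7)x; the wedge Ps − Pb = 28 gives 150/7 + (1/7)x − (233.125 - 0.625x) = 28, so x' = 13423/43.
Then Pb = 233.125 − 0.625·(13423/43) = 1635/43 and Ps = 150/7 + (1/7)·(13423/43) = 2839/43.
The subsidy expands output by 13423/43 − 11855/43 = 1568/43 past the efficient level; on those units the gap between marginal cost and willingness to pay runs from 0 up to 28.
DWL = ½ × 28 × 1568/43 = 21952/43.

Deadweight loss = 21952/43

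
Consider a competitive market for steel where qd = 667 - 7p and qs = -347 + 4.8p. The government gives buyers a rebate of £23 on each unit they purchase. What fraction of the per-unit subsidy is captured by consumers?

Consumer share = 24/59

Pre-subsidy: 667 - 7p = -347 + 4.8p gives p* = 5070/59, q* = 3863/59.
With the rebate, buyers effectively pay pb = ps − 23, where ps is the price sellers receive.
Demand in terms of ps becomes qd = 667 − 7(ps − 23) = 828 - 7ps. Setting this equal to supply: 828 - 7ps = -347 + 4.8ps, so ps = 5875/59.
Buyers pay pb = 5875/59 − 23 = 4518/59; q' = -347 + 4.8·(5875/59) = 7727/59.
Buyers' price falls by p* − pb = 5070/59 − 4518/59 = 552/59; sellers' price rises by ps − p* = 5875/59 − 5070/59 = 805/59.
So consumers capture (552/59)/23 = 24/59 of each unit of subsidy.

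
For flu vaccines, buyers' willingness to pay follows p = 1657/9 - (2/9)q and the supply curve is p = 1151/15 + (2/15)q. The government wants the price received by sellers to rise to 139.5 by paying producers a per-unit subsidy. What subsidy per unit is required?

Required subsidy s = 60 per unit

At a seller price of 139.5, quantity supplied is -575.5 + 7.5·139.5 = 470.75.
Buyers absorb 470.75 only when they pay pb = 1657/9 − (2/9)·470.75 = 79.5.
s = ps − pb = 139.5 − 79.5 = 60.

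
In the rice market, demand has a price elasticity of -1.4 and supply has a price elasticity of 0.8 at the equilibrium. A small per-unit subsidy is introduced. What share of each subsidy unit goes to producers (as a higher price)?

Producer share = 7/11

For a small subsidy around the equilibrium, the benefit split depends on the relative slopes, which at a point are proportional to the elasticities.
Buyer share = εs/(εs + |εd|) = 0.8/(0.8 + 1.4) = 4/11; seller share = |εd|/(εs + |εd|) = 7/11.
So producers capture 7/11 of the subsidy.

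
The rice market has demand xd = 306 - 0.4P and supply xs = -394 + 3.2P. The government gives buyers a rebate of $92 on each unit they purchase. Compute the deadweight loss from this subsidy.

Deadweight loss = 67712/45

Pre-subsidy: 306 - 0.4P = -394 + 3.2P gives P* = 1750/9, x* = 2054/9.
With the rebate, buyers effectively pay Pb = Ps − 92, where Ps is the price sellers receive.
Demand in terms of Ps becomes xd = 306 − 0.4(Ps − 92) = 342.8 - 0.4Ps. Setting this equal to supply: 342.8 - 0.4Ps = -394 + 3.2Ps, so Ps = 614/3.
Buyers pay Pb = 614/3 − 92 = 338/3; x' = -394 + 3.2·(614/3) = 3914/15.
The subsidy expands output by 3914/15 − 2054/9 = 1472/45 past the efficient level; on those units the gap between marginal cost and willingness to pay runs from 0 up to 92.
DWL = ½ × 92 × 1472/45 = 67712/45.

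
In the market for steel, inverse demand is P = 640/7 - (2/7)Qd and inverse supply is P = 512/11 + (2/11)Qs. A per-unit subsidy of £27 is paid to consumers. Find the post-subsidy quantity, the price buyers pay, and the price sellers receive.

Q' = 153.75; buyers pay £47.5; sellers receive £74.5

Pre-subsidy: 640/7 - (2/7)Q = 512/11 + (2/11)Q gives Q* = 96 and P* = 64.
With the rebate, buyers effectively pay Pb = Ps − 27, where Ps is the price sellers receive.
On the curves, Pb = 640/7 - (2/7)Q and Ps = 512/11 + (2/11)Q; the wedge Ps − Pb = 27 gives 512/11 + (2/11)Q − (640/7 - (2/7)Q) = 27, so Q' = 153.75.
Then Pb = 640/7 − (2/7)·153.75 = 47.5 and Ps = 512/11 + (2/11)·153.75 = 74.5.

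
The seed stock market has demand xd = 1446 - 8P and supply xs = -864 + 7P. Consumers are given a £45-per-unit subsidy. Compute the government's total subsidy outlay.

Pre-subsidy: 1446 - 8P = -864 + 7P gives P* = 154, x* = 214.
With the rebate, buyers effectively pay Pb = Ps − 45, where Ps is the price sellers receive.
Demand in terms of Ps becomes xd = 1446 − 8(Ps − 45) = 1806 - 8Ps. Setting this equal to supply: 1806 - 8Ps = -864 + 7Ps, so Ps = 178.
Buyers pay Pb = 178 − 45 = 133; x' = -864 + 7·178 = 382.
Government outlay = subsidy × quantity = 45 × 382 = 17190.

Government cost = £17190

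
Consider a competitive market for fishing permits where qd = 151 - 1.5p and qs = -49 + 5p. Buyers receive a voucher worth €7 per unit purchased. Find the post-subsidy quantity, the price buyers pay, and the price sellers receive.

Pre-subsidy: 151 - 1.5p = -49 + 5p gives p* = 400/13, q* = 1363/13.
With the rebate, buyers effectively pay pb = ps − 7, where ps is the price sellers receive.
Demand in terms of ps becomes qd = 151 − 1.5(ps − 7) = 161.5 - 1.5ps. Setting this equal to supply: 161.5 - 1.5ps = -49 + 5ps, so ps = 421/13.
Buyers pay pb = 421/13 − 7 = 330/13; q' = -49 + 5·(421/13) = 1468/13.

q' = 1468/13; buyers pay 330/13; sellers receive 421/13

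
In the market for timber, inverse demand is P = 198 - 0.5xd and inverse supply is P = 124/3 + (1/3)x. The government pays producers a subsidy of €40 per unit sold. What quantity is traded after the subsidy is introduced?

Pre-subsidy: 198 - 0.5x = 124/3 + (1/3)x gives x* = 188 and P* = 104.
With the subsidy, sellers receive Ps = Pb + 40 for each unit, where Pb is the price buyers pay.
On the curves, Pb = 198 - 0.5x and Ps = 124/3 + (1/3)x; the wedge Ps − Pb = 40 gives 124/3 + (1/3)x − (198 - 0.5x) = 40, so x' = 236.
Then Pb = 198 − 0.5·236 = 80 and Ps = 124/3 + (1/3)·236 = 120.

x' = 236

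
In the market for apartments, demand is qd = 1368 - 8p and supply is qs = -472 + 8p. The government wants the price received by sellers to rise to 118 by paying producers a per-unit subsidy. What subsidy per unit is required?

At a seller price of 118, quantity supplied is -472 + 8·118 = 472.
Buyers absorb 472 only when they pay pb with 1368 − 8·pb = 472, i.e. pb = 112.
s = ps − pb = 118 − 112 = 6.

Required subsidy s = 6 per unit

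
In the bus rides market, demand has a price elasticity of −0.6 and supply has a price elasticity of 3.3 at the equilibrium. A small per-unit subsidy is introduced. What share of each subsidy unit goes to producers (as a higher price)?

Producer share = 2/13

For a small subsidy around the equilibrium, the benefit split depends on the relative slopes, which at a point are proportional to the elasticities.
Buyer share = εs/(εs + |εd|) = 3.3/(3.3 + 0.6) = 11/13; seller share = |εd|/(εs + |εd|) = 2/13.
So producers capture 2/13 of the subsidy.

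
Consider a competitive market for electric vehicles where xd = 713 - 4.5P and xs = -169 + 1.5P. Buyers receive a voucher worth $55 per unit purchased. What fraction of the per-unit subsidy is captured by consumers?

Consumer share = 0.25

Pre-subsidy: 713 - 4.5P = -169 + 1.5P gives P* = 147, x* = 51.5.
With the rebate, buyers effectively pay Pb = Ps − 55, where Ps is the price sellers receive.
Demand in terms of Ps becomes xd = 713 − 4.5(Ps − 55) = 960.5 - 4.5Ps. Setting this equal to supply: 960.5 - 4.5Ps = -169 + 1.5Ps, so Ps = 188.25.
Buyers pay Pb = 188.25 − 55 = 133.25; x' = -169 + 1.5·188.25 = 113.375.
Buyers' price falls by P* − Pb = 147 − 133.25 = 13.75; sellers' price rises by Ps − P* = 188.25 − 147 = 41.25.
So consumers capture 13.75/55 = 0.25 of each unit of subsidy.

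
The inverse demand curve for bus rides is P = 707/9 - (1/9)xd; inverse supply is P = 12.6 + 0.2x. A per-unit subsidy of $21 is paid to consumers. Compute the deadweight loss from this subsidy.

Pre-subsidy: 707/9 - (1/9)x = 12.6 + 0.2x gives x* = 212 and P* = 55.
With the rebate, buyers effectively pay Pb = Ps − 21, where Ps is the price sellers receive.
On the curves, Pb = 707/9 - (1/9)x and Ps = 12.6 + 0.2x; the wedge Ps − Pb = 21 gives 12.6 + 0.2x − (707/9 - (1/9)x) = 21, so x' = 279.5.
Then Pb = 707/9 − (1/9)·279.5 = 47.5 and Ps = 12.6 + 0.2·279.5 = 68.5.
The subsidy expands output by 279.5 − 212 = 67.5 past the efficient level; on those units the gap between marginal cost and willingness to pay runs from 0 up to 21.
DWL = ½ × 21 × 67.5 = 708.75.

Deadweight loss = $708.75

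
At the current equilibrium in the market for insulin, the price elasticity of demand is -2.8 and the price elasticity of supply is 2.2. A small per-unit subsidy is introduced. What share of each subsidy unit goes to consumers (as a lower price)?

Consumer share = 0.44

For a small subsidy around the equilibrium, the benefit split depends on the relative slopes, which at a point are proportional to the elasticities.
Buyer share = εs/(εs + |εd|) = 2.2/(2.2 + 2.8) = 0.44; seller share = |εd|/(εs + |εd|) = 0.56.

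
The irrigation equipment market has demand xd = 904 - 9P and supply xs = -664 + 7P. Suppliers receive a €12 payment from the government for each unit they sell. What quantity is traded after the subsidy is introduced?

Pre-subsidy: 904 - 9P = -664 + 7P gives P* = 98, x* = 22.
With the subsidy, sellers receive Ps = Pb + 12 for each unit, where Pb is the price buyers pay.
Supply in terms of Pb becomes xs = -664 + 7(Pb + 12) = -580 + 7Pb. Setting this equal to demand: 904 - 9Pb = -580 + 7Pb, so Pb = 92.75.
Sellers receive Ps = 92.75 + 12 = 104.75; x' = 904 − 9·92.75 = 69.25.

x' = 69.25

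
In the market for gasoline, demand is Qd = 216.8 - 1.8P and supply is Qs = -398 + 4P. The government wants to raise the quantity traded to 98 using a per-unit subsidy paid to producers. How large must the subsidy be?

Required subsidy s = 58 per unit

At Q = 98, invert demand for the buyer price: Pb = (216.8 − 98)/1.8 = 66; invert supply for the seller price: Ps = (98 − (-398))/4 = 124.
The subsidy must fill the gap: s = Ps − Pb = 124 − 66 = 58.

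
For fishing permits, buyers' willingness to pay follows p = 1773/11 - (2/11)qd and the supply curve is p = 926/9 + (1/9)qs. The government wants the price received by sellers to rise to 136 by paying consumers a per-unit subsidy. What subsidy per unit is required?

At a seller price of 136, quantity supplied is -926 + 9·136 = 298.
Buyers absorb 298 only when they pay pb = 1773/11 − (2/11)·298 = 107.
s = ps − pb = 136 − 107 = 29.

Required subsidy s = 29 per unit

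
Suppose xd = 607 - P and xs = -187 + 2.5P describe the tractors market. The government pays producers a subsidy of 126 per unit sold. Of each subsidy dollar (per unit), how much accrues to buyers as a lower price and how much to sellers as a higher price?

Buyers gain 90 per unit; sellers gain 36 per unit

Pre-subsidy: 607 - P = -187 + 2.5P gives P* = 1588/7, x* = 2661/7.
With the subsidy, sellers receive Ps = Pb + 126 for each unit, where Pb is the price buyers pay.
Supply in terms of Pb becomes xs = -187 + 2.5(Pb + 126) = 128 + 2.5Pb. Setting this equal to demand: 607 - Pb = 128 + 2.5Pb, so Pb = 958/7.
Sellers receive Ps = 958/7 + 126 = 1840/7; x' = 607 − 1·(958/7) = 3291/7.
Buyers' price falls by P* − Pb = 1588/7 − 958/7 = 90; sellers' price rises by Ps − P* = 1840/7 − 1588/7 = 36.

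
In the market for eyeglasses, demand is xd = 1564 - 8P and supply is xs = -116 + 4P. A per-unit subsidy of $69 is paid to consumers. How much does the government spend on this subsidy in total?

Pre-subsidy: 1564 - 8P = -116 + 4P gives P* = 140, x* = 444.
With the rebate, buyers effectively pay Pb = Ps − 69, where Ps is the price sellers receive.
Demand in terms of Ps becomes xd = 1564 − 8(Ps − 69) = 2116 - 8Ps. Setting this equal to supply: 2116 - 8Ps = -116 + 4Ps, so Ps = 186.
Buyers pay Pb = 186 − 69 = 117; x' = -116 + 4·186 = 628.
Government outlay = subsidy × quantity = 69 × 628 = 43332.

Government cost = $43332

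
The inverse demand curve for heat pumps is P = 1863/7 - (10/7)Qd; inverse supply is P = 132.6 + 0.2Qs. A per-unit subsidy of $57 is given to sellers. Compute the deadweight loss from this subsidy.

Pre-subsidy: 1863/7 - (10/7)Q = 132.6 + 0.2Q gives Q* = 82 and P* = 149.
With the subsidy, sellers receive Ps = Pb + 57 for each unit, where Pb is the price buyers pay.
On the curves, Pb = 1863/7 - (10/7)Q and Ps = 132.6 + 0.2Q; the wedge Ps − Pb = 57 gives 132.6 + 0.2Q − (1863/7 - (10/7)Q) = 57, so Q' = 117.
Then Pb = 1863/7 − (10/7)·117 = 99 and Ps = 132.6 + 0.2·117 = 156.
The subsidy expands output by 117 − 82 = 35 past the efficient level; on those units the gap between marginal cost and willingness to pay runs from 0 up to 57.
DWL = ½ × 57 × 35 = 997.5.

Deadweight loss = $997.5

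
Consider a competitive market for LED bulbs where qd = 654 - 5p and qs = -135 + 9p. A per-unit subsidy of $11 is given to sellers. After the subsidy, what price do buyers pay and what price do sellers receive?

Buyers pay 345/7; sellers receive 422/7

Pre-subsidy: 654 - 5p = -135 + 9p gives p* = 789/14, q* = 5211/14.
With the subsidy, sellers receive ps = pb + 11 for each unit, where pb is the price buyers pay.
Supply in terms of pb becomes qs = -135 + 9(pb + 11) = -36 + 9pb. Setting this equal to demand: 654 - 5pb = -36 + 9pb, so pb = 345/7.
Sellers receive ps = 345/7 + 11 = 422/7; q' = 654 − 5·(345/7) = 2853/7.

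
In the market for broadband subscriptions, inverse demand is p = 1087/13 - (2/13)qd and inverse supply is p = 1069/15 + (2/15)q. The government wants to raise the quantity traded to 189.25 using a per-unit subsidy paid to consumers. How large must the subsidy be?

Required subsidy s = 42 per unit

At q = 189.25, from the demand curve buyers pay pb = 1087/13 − (2/13)·189.25 = 54.5; from the supply curve sellers need ps = 1069/15 + (2/15)·189.25 = 96.5.
The subsidy must fill the gap: s = ps − pb = 96.5 − 54.5 = 42.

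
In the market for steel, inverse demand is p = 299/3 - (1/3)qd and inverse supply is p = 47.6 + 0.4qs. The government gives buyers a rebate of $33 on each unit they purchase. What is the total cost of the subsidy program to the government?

Government cost = $3828

Pre-subsidy: 299/3 - (1/3)q = 47.6 + 0.4q gives q* = 71 and p* = 76.
With the rebate, buyers effectively pay pb = ps − 33, where ps is the price sellers receive.
On the curves, pb = 299/3 - (1/3)q and ps = 47.6 + 0.4q; the wedge ps − pb = 33 gives 47.6 + 0.4q − (299/3 - (1/3)q) = 33, so q' = 116.
Then pb = 299/3 − (1/3)·116 = 61 and ps = 47.6 + 0.4·116 = 94.
Government outlay = subsidy × quantity = 33 × 116 = 3828.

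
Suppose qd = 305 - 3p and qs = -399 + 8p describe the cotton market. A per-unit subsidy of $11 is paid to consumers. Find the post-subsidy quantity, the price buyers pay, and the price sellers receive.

Pre-subsidy: 305 - 3p = -399 + 8p gives p* = 64, q* = 113.
With the rebate, buyers effectively pay pb = ps − 11, where ps is the price sellers receive.
Demand in terms of ps becomes qd = 305 − 3(ps − 11) = 338 - 3ps. Setting this equal to supply: 338 - 3ps = -399 + 8ps, so ps = 67.
Buyers pay pb = 67 − 11 = 56; q' = -399 + 8·67 = 137.

q' = 137; buyers pay $56; sellers receive $67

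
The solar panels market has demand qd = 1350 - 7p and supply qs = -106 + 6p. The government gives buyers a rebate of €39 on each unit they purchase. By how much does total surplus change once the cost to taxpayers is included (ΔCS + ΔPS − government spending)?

Net change in total surplus = -€2457

Pre-subsidy: 1350 - 7p = -106 + 6p gives p* = 112, q* = 566.
With the rebate, buyers effectively pay pb = ps − 39, where ps is the price sellers receive.
Demand in terms of ps becomes qd = 1350 − 7(ps − 39) = 1623 - 7ps. Setting this equal to supply: 1623 - 7ps = -106 + 6ps, so ps = 133.
Buyers pay pb = 133 − 39 = 94; q' = -106 + 6·133 = 692.
ΔCS = ½(566 + 692)(112 − 94) = 11322; ΔPS = ½(566 + 692)(133 − 112) = 13209.
Government spending = 39 × 692 = 26988.
Net change = 11322 + 13209 − 26988 = -2457. The loss equals the DWL triangle ½·39·126.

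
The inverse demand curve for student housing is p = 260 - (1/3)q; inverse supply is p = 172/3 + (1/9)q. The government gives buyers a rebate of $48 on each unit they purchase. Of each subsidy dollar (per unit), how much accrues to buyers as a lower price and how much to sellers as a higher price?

Pre-subsidy: 260 - (1/3)q = 172/3 + (1/9)q gives q* = 456 and p* = 108.
With the rebate, buyers effectively pay pb = ps − 48, where ps is the price sellers receive.
On the curves, pb = 260 - (1/3)q and ps = 172/3 + (1/9)q; the wedge ps − pb = 48 gives 172/3 + (1/9)q − (260 - (1/3)q) = 48, so q' = 564.
Then pb = 260 − (1/3)·564 = 72 and ps = 172/3 + (1/9)·564 = 120.
Buyers' price falls by p* − pb = 108 − 72 = 36; sellers' price rises by ps − p* = 120 − 108 = 12.

Buyers gain $36 per unit; sellers gain $12 per unit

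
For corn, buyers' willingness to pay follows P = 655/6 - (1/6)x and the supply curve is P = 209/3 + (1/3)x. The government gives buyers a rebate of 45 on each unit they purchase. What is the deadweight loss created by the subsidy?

Pre-subsidy: 655/6 - (1/6)x = 209/3 + (1/3)x gives x* = 79 and P* = 96.
With the rebate, buyers effectively pay Pb = Ps − 45, where Ps is the price sellers receive.
On the curves, Pb = 655/6 - (1/6)x and Ps = 209/3 + (1/3)x; the wedge Ps − Pb = 45 gives 209/3 + (1/3)x − (655/6 - (1/6)x) = 45, so x' = 169.
Then Pb = 655/6 − (1/6)·169 = 81 and Ps = 209/3 + (1/3)·169 = 126.
The subsidy expands output by 169 − 79 = 90 past the efficient level; on those units the gap between marginal cost and willingness to pay runs from 0 up to 45.
DWL = ½ × 45 × 90 = 2025.

Deadweight loss = 2025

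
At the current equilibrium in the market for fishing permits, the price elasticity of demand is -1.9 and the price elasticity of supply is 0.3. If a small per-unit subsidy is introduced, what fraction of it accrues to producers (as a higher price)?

For a small subsidy around the equilibrium, the benefit split depends on the relative slopes, which at a point are proportional to the elasticities.
Buyer share = εs/(εs + |εd|) = 0.3/(0.3 + 1.9) = 3/22; seller share = |εd|/(εs + |εd|) = 19/22.
So producers capture 19/22 of the subsidy.

Producer share = 19/22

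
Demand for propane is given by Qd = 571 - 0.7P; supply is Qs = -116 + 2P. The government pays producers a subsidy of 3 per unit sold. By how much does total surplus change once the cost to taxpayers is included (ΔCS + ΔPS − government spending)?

Pre-subsidy: 571 - 0.7P = -116 + 2P gives P* = 2290/9, Q* = 3536/9.
With the subsidy, sellers receive Ps = Pb + 3 for each unit, where Pb is the price buyers pay.
Supply in terms of Pb becomes Qs = -116 + 2(Pb + 3) = -110 + 2Pb. Setting this equal to demand: 571 - 0.7Pb = -110 + 2Pb, so Pb = 2270/9.
Sellers receive Ps = 2270/9 + 3 = 2297/9; Q' = 571 − 0.7·(2270/9) = 3550/9.
ΔCS = ½(3536/9 + 3550/9)(2290/9 − 2270/9) = 23620/27; ΔPS = ½(3536/9 + 3550/9)(2297/9 − 2290/9) = 8267/27.
Government spending = 3 × 3550/9 = 3550/3.
Net change = 23620/27 + 8267/27 − 3550/3 = -7/3. The loss equals the DWL triangle ½·3·14/9.

Net change in total surplus = -7/3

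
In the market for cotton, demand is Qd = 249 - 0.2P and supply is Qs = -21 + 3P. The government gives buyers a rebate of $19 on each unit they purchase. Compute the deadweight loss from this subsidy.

Deadweight loss = $33.84375

Pre-subsidy: 249 - 0.2P = -21 + 3P gives P* = 84.375, Q* = 232.125.
With the rebate, buyers effectively pay Pb = Ps − 19, where Ps is the price sellers receive.
Demand in terms of Ps becomes Qd = 249 − 0.2(Ps − 19) = 252.8 - 0.2Ps. Setting this equal to supply: 252.8 - 0.2Ps = -21 + 3Ps, so Ps = 85.5625.
Buyers pay Pb = 85.5625 − 19 = 66.5625; Q' = -21 + 3·85.5625 = 235.6875.
The subsidy expands output by 235.6875 − 232.125 = 3.5625 past the efficient level; on those units the gap between marginal cost and willingness to pay runs from 0 up to 19.
DWL = ½ × 19 × 3.5625 = 33.84375.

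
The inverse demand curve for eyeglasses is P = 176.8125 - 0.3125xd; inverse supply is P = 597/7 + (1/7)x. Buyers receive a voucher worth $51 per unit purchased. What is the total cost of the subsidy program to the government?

Pre-subsidy: 176.8125 - 0.3125x = 597/7 + (1/7)x gives x* = 201 and P* = 114.
With the rebate, buyers effectively pay Pb = Ps − 51, where Ps is the price sellers receive.
On the curves, Pb = 176.8125 - 0.3125x and Ps = 597/7 + (1/7)x; the wedge Ps − Pb = 51 gives 597/7 + (1/7)x − (176.8125 - 0.3125x) = 51, so x' = 313.
Then Pb = 176.8125 − 0.3125·313 = 79 and Ps = 597/7 + (1/7)·313 = 130.
Government outlay = subsidy × quantity = 51 × 313 = 15963.

Government cost = $15963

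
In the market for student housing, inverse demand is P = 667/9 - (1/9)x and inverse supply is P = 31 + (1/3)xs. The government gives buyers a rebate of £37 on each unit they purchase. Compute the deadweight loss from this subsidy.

Deadweight loss = £1540.125

Pre-subsidy: 667/9 - (1/9)x = 31 + (1/3)x gives x* = 97 and P* = 190/3.
With the rebate, buyers effectively pay Pb = Ps − 37, where Ps is the price sellers receive.
On the curves, Pb = 667/9 - (1/9)x and Ps = 31 + (1/3)x; the wedge Ps − Pb = 37 gives 31 + (1/3)x − (667/9 - (1/9)x) = 37, so x' = 180.25.
Then Pb = 667/9 − (1/9)·180.25 = 649/12 and Ps = 31 + (1/3)·180.25 = 1093/12.
The subsidy expands output by 180.25 − 97 = 83.25 past the efficient level; on those units the gap between marginal cost and willingness to pay runs from 0 up to 37.
DWL = ½ × 37 × 83.25 = 1540.125.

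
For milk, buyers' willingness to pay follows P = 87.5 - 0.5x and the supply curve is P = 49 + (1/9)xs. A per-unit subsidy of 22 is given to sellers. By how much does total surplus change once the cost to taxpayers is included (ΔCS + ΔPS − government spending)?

Pre-subsidy: 87.5 - 0.5x = 49 + (1/9)x gives x* = 63 and P* = 56.
With the subsidy, sellers receive Ps = Pb + 22 for each unit, where Pb is the price buyers pay.
On the curves, Pb = 87.5 - 0.5x and Ps = 49 + (1/9)x; the wedge Ps − Pb = 22 gives 49 + (1/9)x − (87.5 - 0.5x) = 22, so x' = 99.
Then Pb = 87.5 − 0.5·99 = 38 and Ps = 49 + (1/9)·99 = 60.
ΔCS = ½(63 + 99)(56 − 38) = 1458; ΔPS = ½(63 + 99)(60 − 56) = 324.
Government spending = 22 × 99 = 2178.
Net change = 1458 + 324 − 2178 = -396. The loss equals the DWL triangle ½·22·36.

Net change in total surplus = -396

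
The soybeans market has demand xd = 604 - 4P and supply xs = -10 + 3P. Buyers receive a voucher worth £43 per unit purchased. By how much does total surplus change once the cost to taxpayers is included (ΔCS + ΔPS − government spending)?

Pre-subsidy: 604 - 4P = -10 + 3P gives P* = 614/7, x* = 1772/7.
With the rebate, buyers effectively pay Pb = Ps − 43, where Ps is the price sellers receive.
Demand in terms of Ps becomes xd = 604 − 4(Ps − 43) = 776 - 4Ps. Setting this equal to supply: 776 - 4Ps = -10 + 3Ps, so Ps = 786/7.
Buyers pay Pb = 786/7 − 43 = 485/7; x' = -10 + 3·(786/7) = 2288/7.
ΔCS = ½(1772/7 + 2288/7)(614/7 − 485/7) = 37410/7; ΔPS = ½(1772/7 + 2288/7)(786/7 − 614/7) = 49880/7.
Government spending = 43 × 2288/7 = 98384/7.
Net change = 37410/7 + 49880/7 − 98384/7 = -11094/7. The loss equals the DWL triangle ½·43·516/7.

Net change in total surplus = -11094/7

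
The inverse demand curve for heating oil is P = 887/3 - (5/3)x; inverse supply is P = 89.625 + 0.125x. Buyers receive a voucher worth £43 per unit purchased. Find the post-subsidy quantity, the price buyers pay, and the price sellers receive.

Pre-subsidy: 887/3 - (5/3)x = 89.625 + 0.125x gives x* = 115 and P* = 104.
With the rebate, buyers effectively pay Pb = Ps − 43, where Ps is the price sellers receive.
On the curves, Pb = 887/3 - (5/3)x and Ps = 89.625 + 0.125x; the wedge Ps − Pb = 43 gives 89.625 + 0.125x − (887/3 - (5/3)x) = 43, so x' = 139.
Then Pb = 887/3 − (5/3)·139 = 64 and Ps = 89.625 + 0.125·139 = 107.

x' = 139; buyers pay £64; sellers receive £107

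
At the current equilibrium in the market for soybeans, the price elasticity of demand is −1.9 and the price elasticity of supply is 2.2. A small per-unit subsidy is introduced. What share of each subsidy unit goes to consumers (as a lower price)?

Consumer share = 22/41

For a small subsidy around the equilibrium, the benefit split depends on the relative slopes, which at a point are proportional to the elasticities.
Buyer share = εs/(εs + |εd|) = 2.2/(2.2 + 1.9) = 22/41; seller share = |εd|/(εs + |εd|) = 19/41.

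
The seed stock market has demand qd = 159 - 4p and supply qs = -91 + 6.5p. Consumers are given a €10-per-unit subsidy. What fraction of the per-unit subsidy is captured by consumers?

Consumer share = 13/21

Pre-subsidy: 159 - 4p = -91 + 6.5p gives p* = 500/21, q* = 1339/21.
With the rebate, buyers effectively pay pb = ps − 10, where ps is the price sellers receive.
Demand in terms of ps becomes qd = 159 − 4(ps − 10) = 199 - 4ps. Setting this equal to supply: 199 - 4ps = -91 + 6.5ps, so ps = 580/21.
Buyers pay pb = 580/21 − 10 = 370/21; q' = -91 + 6.5·(580/21) = 1859/21.
Buyers' price falls by p* − pb = 500/21 − 370/21 = 130/21; sellers' price rises by ps − p* = 580/21 − 500/21 = 80/21.
So consumers capture (130/21)/10 = 13/21 of each unit of subsidy.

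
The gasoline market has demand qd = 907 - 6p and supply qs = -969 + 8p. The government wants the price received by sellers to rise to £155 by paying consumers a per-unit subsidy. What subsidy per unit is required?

Required subsidy s = £49 per unit

At a seller price of 155, quantity supplied is -969 + 8·155 = 271.
Buyers absorb 271 only when they pay pb with 907 − 6·pb = 271, i.e. pb = 106.
s = ps − pb = 155 − 106 = 49.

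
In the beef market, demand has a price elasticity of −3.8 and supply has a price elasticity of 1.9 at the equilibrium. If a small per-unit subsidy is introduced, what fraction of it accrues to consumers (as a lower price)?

For a small subsidy around the equilibrium, the benefit split depends on the relative slopes, which at a point are proportional to the elasticities.
Buyer share = εs/(εs + |εd|) = 1.9/(1.9 + 3.8) = 1/3; seller share = |εd|/(εs + |εd|) = 2/3.

Consumer share = 1/3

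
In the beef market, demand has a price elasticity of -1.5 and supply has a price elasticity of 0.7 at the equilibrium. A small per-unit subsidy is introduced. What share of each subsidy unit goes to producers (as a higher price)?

Producer share = 15/22

For a small subsidy around the equilibrium, the benefit split depends on the relative slopes, which at a point are proportional to the elasticities.
Buyer share = εs/(εs + |εd|) = 0.7/(0.7 + 1.5) = 7/22; seller share = |εd|/(εs + |εd|) = 15/22.
So producers capture 15/22 of the subsidy.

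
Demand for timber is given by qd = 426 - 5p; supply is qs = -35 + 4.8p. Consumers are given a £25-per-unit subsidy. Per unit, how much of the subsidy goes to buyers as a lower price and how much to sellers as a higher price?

Buyers gain 600/49 per unit; sellers gain 625/49 per unit

Pre-subsidy: 426 - 5p = -35 + 4.8p gives p* = 2305/49, q* = 9349/49.
With the rebate, buyers effectively pay pb = ps − 25, where ps is the price sellers receive.
Demand in terms of ps becomes qd = 426 − 5(ps − 25) = 551 - 5ps. Setting this equal to supply: 551 - 5ps = -35 + 4.8ps, so ps = 2930/49.
Buyers pay pb = 2930/49 − 25 = 1705/49; q' = -35 + 4.8·(2930/49) = 12349/49.
Buyers' price falls by p* − pb = 2305/49 − 1705/49 = 600/49; sellers' price rises by ps − p* = 2930/49 − 2305/49 = 625/49.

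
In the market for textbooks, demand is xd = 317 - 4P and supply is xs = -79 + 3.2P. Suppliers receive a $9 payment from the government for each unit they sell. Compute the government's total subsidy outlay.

Government cost = $1017

Pre-subsidy: 317 - 4P = -79 + 3.2P gives P* = 55, x* = 97.
With the subsidy, sellers receive Ps = Pb + 9 for each unit, where Pb is the price buyers pay.
Supply in terms of Pb becomes xs = -79 + 3.2(Pb + 9) = -50.2 + 3.2Pb. Setting this equal to demand: 317 - 4Pb = -50.2 + 3.2Pb, so Pb = 51.
Sellers receive Ps = 51 + 9 = 60; x' = 317 − 4·51 = 113.
Government outlay = subsidy × quantity = 9 × 113 = 1017.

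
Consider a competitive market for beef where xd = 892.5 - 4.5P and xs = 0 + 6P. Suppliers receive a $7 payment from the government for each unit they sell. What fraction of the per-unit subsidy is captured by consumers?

Pre-subsidy: 892.5 - 4.5P = 0 + 6P gives P* = 85, x* = 510.
With the subsidy, sellers receive Ps = Pb + 7 for each unit, where Pb is the price buyers pay.
Supply in terms of Pb becomes xs = 0 + 6(Pb + 7) = 42 + 6Pb. Setting this equal to demand: 892.5 - 4.5Pb = 42 + 6Pb, so Pb = 81.
Sellers receive Ps = 81 + 7 = 88; x' = 892.5 − 4.5·81 = 528.
Buyers' price falls by P* − Pb = 85 − 81 = 4; sellers' price rises by Ps − P* = 88 − 85 = 3.
So consumers capture 4/7 = 4/7 of each unit of subsidy.

Consumer share = 4/7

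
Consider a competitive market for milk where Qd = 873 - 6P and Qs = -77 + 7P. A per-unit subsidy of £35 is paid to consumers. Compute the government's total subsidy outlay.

Pre-subsidy: 873 - 6P = -77 + 7P gives P* = 950/13, Q* = 5649/13.
With the rebate, buyers effectively pay Pb = Ps − 35, where Ps is the price sellers receive.
Demand in terms of Ps becomes Qd = 873 − 6(Ps − 35) = 1083 - 6Ps. Setting this equal to supply: 1083 - 6Ps = -77 + 7Ps, so Ps = 1160/13.
Buyers pay Pb = 1160/13 − 35 = 705/13; Q' = -77 + 7·(1160/13) = 7119/13.
Government outlay = subsidy × quantity = 35 × 7119/13 = 249165/13.

Government cost = 249165/13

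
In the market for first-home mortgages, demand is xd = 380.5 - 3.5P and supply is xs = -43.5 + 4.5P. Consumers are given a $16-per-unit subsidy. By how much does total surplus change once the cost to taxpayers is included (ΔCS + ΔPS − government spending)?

Net change in total surplus = -$252

Pre-subsidy: 380.5 - 3.5P = -43.5 + 4.5P gives P* = 53, x* = 195.
With the rebate, buyers effectively pay Pb = Ps − 16, where Ps is the price sellers receive.
Demand in terms of Ps becomes xd = 380.5 − 3.5(Ps − 16) = 436.5 - 3.5Ps. Setting this equal to supply: 436.5 - 3.5Ps = -43.5 + 4.5Ps, so Ps = 60.
Buyers pay Pb = 60 − 16 = 44; x' = -43.5 + 4.5·60 = 226.5.
ΔCS = ½(195 + 226.5)(53 − 44) = 1896.75; ΔPS = ½(195 + 226.5)(60 − 53) = 1475.25.
Government spending = 16 × 226.5 = 3624.
Net change = 1896.75 + 1475.25 − 3624 = -252. The loss equals the DWL triangle ½·16·31.5.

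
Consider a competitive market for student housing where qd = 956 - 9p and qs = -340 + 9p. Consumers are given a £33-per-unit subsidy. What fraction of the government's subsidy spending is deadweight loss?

DWL / government spending = 27/166

Pre-subsidy: 956 - 9p = -340 + 9p gives p* = 72, q* = 308.
With the rebate, buyers effectively pay pb = ps − 33, where ps is the price sellers receive.
Demand in terms of ps becomes qd = 956 − 9(ps − 33) = 1253 - 9ps. Setting this equal to supply: 1253 - 9ps = -340 + 9ps, so ps = 88.5.
Buyers pay pb = 88.5 − 33 = 55.5; q' = -340 + 9·88.5 = 456.5.
ΔCS = ½(308 + 456.5)(72 − 55.5) = 6307.125; ΔPS = ½(308 + 456.5)(88.5 − 72) = 6307.125.
Government spending = 33 × 456.5 = 15064.5.
DWL = ½ × 33 × (456.5 − 308) = 2450.25; fraction = 2450.25 / 15064.5 = 27/166.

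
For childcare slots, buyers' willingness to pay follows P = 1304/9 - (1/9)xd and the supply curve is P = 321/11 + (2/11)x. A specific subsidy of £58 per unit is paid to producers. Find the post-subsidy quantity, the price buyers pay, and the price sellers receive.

Pre-subsidy: 1304/9 - (1/9)x = 321/11 + (2/11)x gives x* = 395 and P* = 101.
With the subsidy, sellers receive Ps = Pb + 58 for each unit, where Pb is the price buyers pay.
On the curves, Pb = 1304/9 - (1/9)x and Ps = 321/11 + (2/11)x; the wedge Ps − Pb = 58 gives 321/11 + (2/11)x − (1304/9 - (1/9)x) = 58, so x' = 593.
Then Pb = 1304/9 − (1/9)·593 = 79 and Ps = 321/11 + (2/11)·593 = 137.

x' = 593; buyers pay £79; sellers receive £137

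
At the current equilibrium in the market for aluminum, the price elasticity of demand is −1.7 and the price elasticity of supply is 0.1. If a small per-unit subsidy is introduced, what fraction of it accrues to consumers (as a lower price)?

For a small subsidy around the equilibrium, the benefit split depends on the relative slopes, which at a point are proportional to the elasticities.
Buyer share = εs/(εs + |εd|) = 0.1/(0.1 + 1.7) = 1/18; seller share = |εd|/(εs + |εd|) = 17/18.

Consumer share = 1/18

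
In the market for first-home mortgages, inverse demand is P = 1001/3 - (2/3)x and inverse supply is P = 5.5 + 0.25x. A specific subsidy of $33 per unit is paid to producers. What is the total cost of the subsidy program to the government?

Government cost = $13002

Pre-subsidy: 1001/3 - (2/3)x = 5.5 + 0.25x gives x* = 358 and P* = 95.
With the subsidy, sellers receive Ps = Pb + 33 for each unit, where Pb is the price buyers pay.
On the curves, Pb = 1001/3 - (2/3)x and Ps = 5.5 + 0.25x; the wedge Ps − Pb = 33 gives 5.5 + 0.25x − (1001/3 - (2/3)x) = 33, so x' = 394.
Then Pb = 1001/3 − (2/3)·394 = 71 and Ps = 5.5 + 0.25·394 = 104.
Government outlay = subsidy × quantity = 33 × 394 = 13002.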